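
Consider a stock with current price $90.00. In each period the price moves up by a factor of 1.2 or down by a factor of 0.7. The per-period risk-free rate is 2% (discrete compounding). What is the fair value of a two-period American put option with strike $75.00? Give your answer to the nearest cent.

Risk-neutral probability p = (1 + 0.02 − 0.7)/(1.2 − 0.7) = 0.3200/0.5000 = 0.6400
Terminal stock prices: S_uu = 129.6, S_ud = 75.6, S_dd = 44.1
Terminal payoffs (K − S): max(-54.6, 0) = 0, max(-0.6, 0) = 0, max(30.9, 0) = 30.9
Node u (S = 108): continuation = 1/1.02·[0.6400·0.0000 + 0.3600·0.0000] = 0.0000; exercise value = 0.0000 ≤ continuation, so V_u = 0.0000
Node d (S = 63): continuation = 1/1.02·[0.6400·0.0000 + 0.3600·30.9000] = 10.9059; exercise value = 12.0000 > continuation, so V_d = 12.0000 (exercise)
Node 0 (S = 90): continuation = 1/1.02·[0.6400·0.0000 + 0.3600·12.0000] = 4.2353; exercise value = 0.0000 ≤ continuation, so V_0 = 4.2353

$4.24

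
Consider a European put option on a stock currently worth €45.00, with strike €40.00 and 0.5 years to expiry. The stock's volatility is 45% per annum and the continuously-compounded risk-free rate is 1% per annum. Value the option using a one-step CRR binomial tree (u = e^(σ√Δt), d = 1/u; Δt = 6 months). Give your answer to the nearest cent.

CRR parameters: u = e^(σ√Δt) = e^(0.45·√0.5) = 1.3746, d = 1/u = 0.7275
Per-period rate: rΔt = 0.01·0.5 = 0.005, so R = e^0.005 = 1.0050
Risk-neutral probability p = (e^0.005 − 0.7275)/(1.3746 − 0.7275) = 0.2776/0.6472 = 0.4289
Terminal stock prices: S_u = 61.86, S_d = 32.74
Terminal payoffs (K − S): max(-21.86, 0) = 0, max(7.264, 0) = 7.264
Node 0 (S = 45): V_0 = e^(−0.005)·[0.4289·0.0000 + 0.5711·7.2644] = 4.1283

€4.13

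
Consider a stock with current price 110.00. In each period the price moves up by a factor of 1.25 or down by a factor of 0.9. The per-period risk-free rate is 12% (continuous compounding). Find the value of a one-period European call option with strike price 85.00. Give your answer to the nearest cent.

Risk-neutral probability p = (e^0.12 − 0.9)/(1.25 − 0.9) = 0.2275/0.3500 = 0.6500
Terminal stock prices: S_u = 137.5, S_d = 99
Terminal payoffs (S − K): max(52.5, 0) = 52.5, max(14, 0) = 14
Node 0 (S = 110): V_0 = e^(−0.12)·[0.6500·52.5000 + 0.3500·14.0000] = 34.6118

34.61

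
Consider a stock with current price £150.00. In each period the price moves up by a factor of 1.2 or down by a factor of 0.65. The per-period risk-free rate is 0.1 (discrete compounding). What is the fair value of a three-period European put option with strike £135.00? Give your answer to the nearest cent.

£4.02

Risk-neutral probability p = (1 + 0.1 − 0.65)/(1.2 − 0.65) = 0.4500/0.5500 = 0.8182
Terminal stock prices: S_uuu = 259.2, S_uud = 140.4, S_udd = 76.05, S_ddd = 41.19
Terminal payoffs (K − S): max(-124.2, 0) = 0, max(-5.4, 0) = 0, max(58.95, 0) = 58.95, max(93.81, 0) = 93.81
Node uu (S = 216): V_uu = 1/1.1·[0.8182·0.0000 + 0.1818·0.0000] = 0.0000
Node ud (S = 117): V_ud = 1/1.1·[0.8182·0.0000 + 0.1818·58.9500] = 9.7438
Node dd (S = 63.38): V_dd = 1/1.1·[0.8182·58.9500 + 0.1818·93.8063] = 59.3523
Node u (S = 180): V_u = 1/1.1·[0.8182·0.0000 + 0.1818·9.7438] = 1.6105
Node d (S = 97.5): V_d = 1/1.1·[0.8182·9.7438 + 0.1818·59.3523] = 17.0577
Node 0 (S = 150): V_0 = 1/1.1·[0.8182·1.6105 + 0.1818·17.0577] = 4.0174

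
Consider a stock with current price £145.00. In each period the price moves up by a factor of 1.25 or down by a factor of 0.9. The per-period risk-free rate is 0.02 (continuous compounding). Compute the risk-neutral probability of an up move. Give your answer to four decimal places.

p = 0.3434

Risk-neutral probability p = (e^0.02 − 0.9)/(1.25 − 0.9) = 0.1202/0.3500 = 0.3434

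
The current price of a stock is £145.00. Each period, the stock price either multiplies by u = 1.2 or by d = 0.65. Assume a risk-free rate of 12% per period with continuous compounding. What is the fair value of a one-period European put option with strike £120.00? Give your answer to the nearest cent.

Risk-neutral probability p = (e^0.12 − 0.65)/(1.2 − 0.65) = 0.4775/0.5500 = 0.8682
Terminal stock prices: S_u = 174, S_d = 94.25
Terminal payoffs (K − S): max(-54, 0) = 0, max(25.75, 0) = 25.75
Node 0 (S = 145): V_0 = e^(−0.12)·[0.8682·0.0000 + 0.1318·25.7500] = 3.0106

£3.01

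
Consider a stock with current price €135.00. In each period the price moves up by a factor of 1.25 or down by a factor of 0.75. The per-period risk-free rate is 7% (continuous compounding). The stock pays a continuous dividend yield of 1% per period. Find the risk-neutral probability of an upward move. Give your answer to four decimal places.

p = 0.6237

Per-period risk-free factor R = e^0.07 = 1.0725; dividend-adjusted growth = e^(0.07−0.01) = 1.0618.
Risk-neutral probability p = (1.0618 − 0.75)/(1.25 − 0.75) = 0.3118/0.5000 = 0.6237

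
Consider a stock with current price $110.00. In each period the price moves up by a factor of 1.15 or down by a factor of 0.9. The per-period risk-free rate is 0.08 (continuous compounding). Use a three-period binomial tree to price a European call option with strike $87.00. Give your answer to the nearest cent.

Risk-neutral probability p = (e^0.08 − 0.9)/(1.15 − 0.9) = 0.1833/0.2500 = 0.7331
Terminal stock prices: S_uuu = 167.3, S_uud = 130.9, S_udd = 102.5, S_ddd = 80.19
Terminal payoffs (S − K): max(80.3, 0) = 80.3, max(43.93, 0) = 43.93, max(15.46, 0) = 15.46, max(-6.81, 0) = 0
Node uu (S = 145.5): V_uu = e^(−0.08)·[0.7331·80.2962 + 0.2669·43.9275] = 65.1639
Node ud (S = 113.8): V_ud = e^(−0.08)·[0.7331·43.9275 + 0.2669·15.4650] = 33.5389
Node dd (S = 89.1): V_dd = e^(−0.08)·[0.7331·15.4650 + 0.2669·0.0000] = 10.4664
Node u (S = 126.5): V_u = e^(−0.08)·[0.7331·65.1639 + 0.2669·33.5389] = 52.3635
Node d (S = 99): V_d = e^(−0.08)·[0.7331·33.5389 + 0.2669·10.4664] = 25.2767
Node 0 (S = 110): V_0 = e^(−0.08)·[0.7331·52.3635 + 0.2669·25.2767] = 41.6652

$41.67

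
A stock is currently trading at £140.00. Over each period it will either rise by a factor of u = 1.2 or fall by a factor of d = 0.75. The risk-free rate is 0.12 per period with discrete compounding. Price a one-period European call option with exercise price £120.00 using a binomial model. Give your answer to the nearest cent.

Risk-neutral probability p = (1 + 0.12 − 0.75)/(1.2 − 0.75) = 0.3700/0.4500 = 0.8222
Terminal stock prices: S_u = 168, S_d = 105
Terminal payoffs (S − K): max(48, 0) = 48, max(-15, 0) = 0
Node 0 (S = 140): V_0 = 1/1.12·[0.8222·48.0000 + 0.1778·0.0000] = 35.2381

£35.24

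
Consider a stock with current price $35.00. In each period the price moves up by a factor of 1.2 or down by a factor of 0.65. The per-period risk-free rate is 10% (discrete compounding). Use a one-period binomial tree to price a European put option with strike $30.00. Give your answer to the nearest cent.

Risk-neutral probability p = (1 + 0.1 − 0.65)/(1.2 − 0.65) = 0.4500/0.5500 = 0.8182
Terminal stock prices: S_u = 42, S_d = 22.75
Terminal payoffs (K − S): max(-12, 0) = 0, max(7.25, 0) = 7.25
Node 0 (S = 35): V_0 = 1/1.1·[0.8182·0.0000 + 0.1818·7.2500] = 1.1983

$1.20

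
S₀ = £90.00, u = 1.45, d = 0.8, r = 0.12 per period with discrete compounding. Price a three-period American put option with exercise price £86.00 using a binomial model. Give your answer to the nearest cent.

£6.57

Risk-neutral probability p = (1 + 0.12 − 0.8)/(1.45 − 0.8) = 0.3200/0.6500 = 0.4923
Terminal stock prices: S_uuu = 274.4, S_uud = 151.4, S_udd = 83.52, S_ddd = 46.08
Terminal payoffs (K − S): max(-188.4, 0) = 0, max(-65.38, 0) = 0, max(2.48, 0) = 2.48, max(39.92, 0) = 39.92
Node uu (S = 189.2): continuation = 1/1.12·[0.4923·0.0000 + 0.5077·0.0000] = 0.0000; exercise value = 0.0000 ≤ continuation, so V_uu = 0.0000
Node ud (S = 104.4): continuation = 1/1.12·[0.4923·0.0000 + 0.5077·2.4800] = 1.1242; exercise value = 0.0000 ≤ continuation, so V_ud = 1.1242
Node dd (S = 57.6): continuation = 1/1.12·[0.4923·2.4800 + 0.5077·39.9200] = 19.1857; exercise value = 28.4000 > continuation, so V_dd = 28.4000 (exercise)
Node u (S = 130.5): continuation = 1/1.12·[0.4923·0.0000 + 0.5077·1.1242] = 0.5096; exercise value = 0.0000 ≤ continuation, so V_u = 0.5096
Node d (S = 72): continuation = 1/1.12·[0.4923·1.1242 + 0.5077·28.4000] = 13.3678; exercise value = 14.0000 > continuation, so V_d = 14.0000 (exercise)
Node 0 (S = 90): continuation = 1/1.12·[0.4923·0.5096 + 0.5077·14.0000] = 6.5701; exercise value = 0.0000 ≤ continuation, so V_0 = 6.5701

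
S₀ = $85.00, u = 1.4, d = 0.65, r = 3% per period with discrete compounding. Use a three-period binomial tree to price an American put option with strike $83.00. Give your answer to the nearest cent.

Risk-neutral probability p = (1 + 0.03 − 0.65)/(1.4 − 0.65) = 0.3800/0.7500 = 0.5067
Terminal stock prices: S_uuu = 233.2, S_uud = 108.3, S_udd = 50.28, S_ddd = 23.34
Terminal payoffs (K − S): max(-150.2, 0) = 0, max(-25.29, 0) = 0, max(32.72, 0) = 32.72, max(59.66, 0) = 59.66
Node uu (S = 166.6): continuation = 1/1.03·[0.5067·0.0000 + 0.4933·0.0000] = 0.0000; exercise value = 0.0000 ≤ continuation, so V_uu = 0.0000
Node ud (S = 77.35): continuation = 1/1.03·[0.5067·0.0000 + 0.4933·32.7225] = 15.6729; exercise value = 5.6500 ≤ continuation, so V_ud = 15.6729
Node dd (S = 35.91): continuation = 1/1.03·[0.5067·32.7225 + 0.4933·59.6569] = 44.6700; exercise value = 47.0875 > continuation, so V_dd = 47.0875 (exercise)
Node u (S = 119): continuation = 1/1.03·[0.5067·0.0000 + 0.4933·15.6729] = 7.5068; exercise value = 0.0000 ≤ continuation, so V_u = 7.5068
Node d (S = 55.25): continuation = 1/1.03·[0.5067·15.6729 + 0.4933·47.0875] = 30.2629; exercise value = 27.7500 ≤ continuation, so V_d = 30.2629
Node 0 (S = 85): continuation = 1/1.03·[0.5067·7.5068 + 0.4933·30.2629] = 18.1875; exercise value = 0.0000 ≤ continuation, so V_0 = 18.1875

$18.19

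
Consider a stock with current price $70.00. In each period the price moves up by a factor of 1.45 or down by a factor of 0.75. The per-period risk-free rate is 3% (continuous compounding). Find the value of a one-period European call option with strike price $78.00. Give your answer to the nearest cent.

Risk-neutral probability p = (e^0.03 − 0.75)/(1.45 − 0.75) = 0.2805/0.7000 = 0.4006
Terminal stock prices: S_u = 101.5, S_d = 52.5
Terminal payoffs (S − K): max(23.5, 0) = 23.5, max(-25.5, 0) = 0
Node 0 (S = 70): V_0 = e^(−0.03)·[0.4006·23.5000 + 0.5994·0.0000] = 9.1370

$9.14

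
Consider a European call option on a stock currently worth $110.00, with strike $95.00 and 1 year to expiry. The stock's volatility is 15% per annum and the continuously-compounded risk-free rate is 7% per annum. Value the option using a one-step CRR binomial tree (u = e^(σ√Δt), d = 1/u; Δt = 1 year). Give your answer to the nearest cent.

$21.51

CRR parameters: u = e^(σ√Δt) = e^(0.15·√1) = 1.1618, d = 1/u = 0.8607
Per-period rate: rΔt = 0.07·1 = 0.07, so R = e^0.07 = 1.0725
Risk-neutral probability p = (e^0.07 − 0.8607)/(1.1618 − 0.8607) = 0.2118/0.3011 = 0.7034
Terminal stock prices: S_u = 127.8, S_d = 94.68
Terminal payoffs (S − K): max(32.8, 0) = 32.8, max(-0.3221, 0) = 0
Node 0 (S = 110): V_0 = e^(−0.07)·[0.7034·32.8018 + 0.2966·0.0000] = 21.5117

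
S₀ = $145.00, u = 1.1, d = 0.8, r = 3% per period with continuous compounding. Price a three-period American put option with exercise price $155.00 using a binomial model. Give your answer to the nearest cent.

$15.20

Risk-neutral probability p = (e^0.03 − 0.8)/(1.1 − 0.8) = 0.2305/0.3000 = 0.7682
Terminal stock prices: S_uuu = 193, S_uud = 140.4, S_udd = 102.1, S_ddd = 74.24
Terminal payoffs (K − S): max(-38, 0) = 0, max(14.64, 0) = 14.64, max(52.92, 0) = 52.92, max(80.76, 0) = 80.76
Node uu (S = 175.5): continuation = e^(−0.03)·[0.7682·0.0000 + 0.2318·14.6400] = 3.2935; exercise value = 0.0000 ≤ continuation, so V_uu = 3.2935
Node ud (S = 127.6): continuation = e^(−0.03)·[0.7682·14.6400 + 0.2318·52.9200] = 22.8191; exercise value = 27.4000 > continuation, so V_ud = 27.4000 (exercise)
Node dd (S = 92.8): continuation = e^(−0.03)·[0.7682·52.9200 + 0.2318·80.7600] = 57.6191; exercise value = 62.2000 > continuation, so V_dd = 62.2000 (exercise)
Node u (S = 159.5): continuation = e^(−0.03)·[0.7682·3.2935 + 0.2318·27.4000] = 8.6193; exercise value = 0.0000 ≤ continuation, so V_u = 8.6193
Node d (S = 116): continuation = e^(−0.03)·[0.7682·27.4000 + 0.2318·62.2000] = 34.4191; exercise value = 39.0000 > continuation, so V_d = 39.0000 (exercise)
Node 0 (S = 145): continuation = e^(−0.03)·[0.7682·8.6193 + 0.2318·39.0000] = 15.1992; exercise value = 10.0000 ≤ continuation, so V_0 = 15.1992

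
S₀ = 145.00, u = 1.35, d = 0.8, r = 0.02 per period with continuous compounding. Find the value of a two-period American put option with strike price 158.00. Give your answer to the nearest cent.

25.01

Risk-neutral probability p = (e^0.02 − 0.8)/(1.35 − 0.8) = 0.2202/0.5500 = 0.4004
Terminal stock prices: S_uu = 264.3, S_ud = 156.6, S_dd = 92.8
Terminal payoffs (K − S): max(-106.3, 0) = 0, max(1.4, 0) = 1.4, max(65.2, 0) = 65.2
Node u (S = 195.8): continuation = e^(−0.02)·[0.4004·0.0000 + 0.5996·1.4000] = 0.8229; exercise value = 0.0000 ≤ continuation, so V_u = 0.8229
Node d (S = 116): continuation = e^(−0.02)·[0.4004·1.4000 + 0.5996·65.2000] = 38.8714; exercise value = 42.0000 > continuation, so V_d = 42.0000 (exercise)
Node 0 (S = 145): continuation = e^(−0.02)·[0.4004·0.8229 + 0.5996·42.0000] = 25.0089; exercise value = 13.0000 ≤ continuation, so V_0 = 25.0089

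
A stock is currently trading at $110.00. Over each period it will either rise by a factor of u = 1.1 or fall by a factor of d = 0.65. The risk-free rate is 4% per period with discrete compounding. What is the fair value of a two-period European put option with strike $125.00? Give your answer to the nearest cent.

$11.19

Risk-neutral probability p = (1 + 0.04 − 0.65)/(1.1 − 0.65) = 0.3900/0.4500 = 0.8667
Terminal stock prices: S_uu = 133.1, S_ud = 78.65, S_dd = 46.48
Terminal payoffs (K − S): max(-8.1, 0) = 0, max(46.35, 0) = 46.35, max(78.53, 0) = 78.53
Node u (S = 121): V_u = 1/1.04·[0.8667·0.0000 + 0.1333·46.3500] = 5.9423
Node d (S = 71.5): V_d = 1/1.04·[0.8667·46.3500 + 0.1333·78.5250] = 48.6923
Node 0 (S = 110): V_0 = 1/1.04·[0.8667·5.9423 + 0.1333·48.6923] = 11.1945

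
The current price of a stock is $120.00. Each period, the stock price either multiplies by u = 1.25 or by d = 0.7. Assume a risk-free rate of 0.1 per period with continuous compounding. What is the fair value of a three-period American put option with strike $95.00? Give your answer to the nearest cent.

Risk-neutral probability p = (e^0.1 − 0.7)/(1.25 − 0.7) = 0.4052/0.5500 = 0.7367
Terminal stock prices: S_uuu = 234.4, S_uud = 131.2, S_udd = 73.5, S_ddd = 41.16
Terminal payoffs (K − S): max(-139.4, 0) = 0, max(-36.25, 0) = 0, max(21.5, 0) = 21.5, max(53.84, 0) = 53.84
Node uu (S = 187.5): continuation = e^(−0.1)·[0.7367·0.0000 + 0.2633·0.0000] = 0.0000; exercise value = 0.0000 ≤ continuation, so V_uu = 0.0000
Node ud (S = 105): continuation = e^(−0.1)·[0.7367·0.0000 + 0.2633·21.5000] = 5.1227; exercise value = 0.0000 ≤ continuation, so V_ud = 5.1227
Node dd (S = 58.8): continuation = e^(−0.1)·[0.7367·21.5000 + 0.2633·53.8400] = 27.1596; exercise value = 36.2000 > continuation, so V_dd = 36.2000 (exercise)
Node u (S = 150): continuation = e^(−0.1)·[0.7367·0.0000 + 0.2633·5.1227] = 1.2206; exercise value = 0.0000 ≤ continuation, so V_u = 1.2206
Node d (S = 84): continuation = e^(−0.1)·[0.7367·5.1227 + 0.2633·36.2000] = 12.0399; exercise value = 11.0000 ≤ continuation, so V_d = 12.0399
Node 0 (S = 120): continuation = e^(−0.1)·[0.7367·1.2206 + 0.2633·12.0399] = 3.6823; exercise value = 0.0000 ≤ continuation, so V_0 = 3.6823

$3.68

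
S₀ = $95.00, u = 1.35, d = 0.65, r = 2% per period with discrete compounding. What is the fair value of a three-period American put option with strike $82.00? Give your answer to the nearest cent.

$15.10

Risk-neutral probability p = (1 + 0.02 − 0.65)/(1.35 − 0.65) = 0.3700/0.7000 = 0.5286
Terminal stock prices: S_uuu = 233.7, S_uud = 112.5, S_udd = 54.19, S_ddd = 26.09
Terminal payoffs (K − S): max(-151.7, 0) = 0, max(-30.54, 0) = 0, max(27.81, 0) = 27.81, max(55.91, 0) = 55.91
Node uu (S = 173.1): continuation = 1/1.02·[0.5286·0.0000 + 0.4714·0.0000] = 0.0000; exercise value = 0.0000 ≤ continuation, so V_uu = 0.0000
Node ud (S = 83.36): continuation = 1/1.02·[0.5286·0.0000 + 0.4714·27.8144] = 12.8554; exercise value = 0.0000 ≤ continuation, so V_ud = 12.8554
Node dd (S = 40.14): continuation = 1/1.02·[0.5286·27.8144 + 0.4714·55.9106] = 40.2547; exercise value = 41.8625 > continuation, so V_dd = 41.8625 (exercise)
Node u (S = 128.2): continuation = 1/1.02·[0.5286·0.0000 + 0.4714·12.8554] = 5.9416; exercise value = 0.0000 ≤ continuation, so V_u = 5.9416
Node d (S = 61.75): continuation = 1/1.02·[0.5286·12.8554 + 0.4714·41.8625] = 26.0100; exercise value = 20.2500 ≤ continuation, so V_d = 26.0100
Node 0 (S = 95): continuation = 1/1.02·[0.5286·5.9416 + 0.4714·26.0100] = 15.1004; exercise value = 0.0000 ≤ continuation, so V_0 = 15.1004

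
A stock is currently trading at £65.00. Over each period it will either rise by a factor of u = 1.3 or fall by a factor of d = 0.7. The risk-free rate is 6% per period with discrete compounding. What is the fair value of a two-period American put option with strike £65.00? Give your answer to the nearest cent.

Risk-neutral probability p = (1 + 0.06 − 0.7)/(1.3 − 0.7) = 0.3600/0.6000 = 0.6000
Terminal stock prices: S_uu = 109.9, S_ud = 59.15, S_dd = 31.85
Terminal payoffs (K − S): max(-44.85, 0) = 0, max(5.85, 0) = 5.85, max(33.15, 0) = 33.15
Node u (S = 84.5): continuation = 1/1.06·[0.6000·0.0000 + 0.4000·5.8500] = 2.2075; exercise value = 0.0000 ≤ continuation, so V_u = 2.2075
Node d (S = 45.5): continuation = 1/1.06·[0.6000·5.8500 + 0.4000·33.1500] = 15.8208; exercise value = 19.5000 > continuation, so V_d = 19.5000 (exercise)
Node 0 (S = 65): continuation = 1/1.06·[0.6000·2.2075 + 0.4000·19.5000] = 8.6080; exercise value = 0.0000 ≤ continuation, so V_0 = 8.6080

£8.61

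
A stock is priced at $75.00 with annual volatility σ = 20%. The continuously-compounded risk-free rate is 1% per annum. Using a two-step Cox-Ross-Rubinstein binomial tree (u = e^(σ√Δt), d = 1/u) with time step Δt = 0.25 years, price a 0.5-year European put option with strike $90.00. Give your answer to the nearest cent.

$14.93

CRR parameters: u = e^(σ√Δt) = e^(0.2·√0.25) = 1.1052, d = 1/u = 0.9048
Per-period rate: rΔt = 0.01·0.25 = 0.0025, so R = e^0.0025 = 1.0025
Risk-neutral probability p = (e^0.0025 − 0.9048)/(1.1052 − 0.9048) = 0.0977/0.2003 = 0.4875
Terminal stock prices: S_uu = 91.61, S_ud = 75, S_dd = 61.4
Terminal payoffs (K − S): max(-1.605, 0) = 0, max(15, 0) = 15, max(28.6, 0) = 28.6
Node u (S = 82.89): V_u = e^(−0.0025)·[0.4875·0.0000 + 0.5125·15.0000] = 7.6681
Node d (S = 67.86): V_d = e^(−0.0025)·[0.4875·15.0000 + 0.5125·28.5952] = 21.9125
Node 0 (S = 75): V_0 = e^(−0.0025)·[0.4875·7.6681 + 0.5125·21.9125] = 14.9307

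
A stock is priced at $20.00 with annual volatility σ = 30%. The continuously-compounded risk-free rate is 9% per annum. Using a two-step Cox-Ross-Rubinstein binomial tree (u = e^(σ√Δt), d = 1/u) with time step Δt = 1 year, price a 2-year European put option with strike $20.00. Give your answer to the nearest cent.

CRR parameters: u = e^(σ√Δt) = e^(0.3·√1) = 1.3499, d = 1/u = 0.7408
Per-period rate: rΔt = 0.09·1 = 0.09, so R = e^0.09 = 1.0942
Risk-neutral probability p = (e^0.09 − 0.7408)/(1.3499 − 0.7408) = 0.3534/0.6090 = 0.5802
Terminal stock prices: S_uu = 36.44, S_ud = 20, S_dd = 10.98
Terminal payoffs (K − S): max(-16.44, 0) = 0, max(0, 0) = 0, max(9.024, 0) = 9.024
Node u (S = 27): V_u = e^(−0.09)·[0.5802·0.0000 + 0.4198·0.0000] = 0.0000
Node d (S = 14.82): V_d = e^(−0.09)·[0.5802·0.0000 + 0.4198·9.0238] = 3.4623
Node 0 (S = 20): V_0 = e^(−0.09)·[0.5802·0.0000 + 0.4198·3.4623] = 1.3284

$1.33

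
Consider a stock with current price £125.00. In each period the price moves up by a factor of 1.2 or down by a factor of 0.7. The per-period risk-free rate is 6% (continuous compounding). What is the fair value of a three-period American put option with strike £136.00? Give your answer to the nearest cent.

Risk-neutral probability p = (e^0.06 − 0.7)/(1.2 − 0.7) = 0.3618/0.5000 = 0.7237
Terminal stock prices: S_uuu = 216, S_uud = 126, S_udd = 73.5, S_ddd = 42.87
Terminal payoffs (K − S): max(-80, 0) = 0, max(10, 0) = 10, max(62.5, 0) = 62.5, max(93.12, 0) = 93.12
Node uu (S = 180): continuation = e^(−0.06)·[0.7237·0.0000 + 0.2763·10.0000] = 2.6023; exercise value = 0.0000 ≤ continuation, so V_uu = 2.6023
Node ud (S = 105): continuation = e^(−0.06)·[0.7237·10.0000 + 0.2763·62.5000] = 23.0800; exercise value = 31.0000 > continuation, so V_ud = 31.0000 (exercise)
Node dd (S = 61.25): continuation = e^(−0.06)·[0.7237·62.5000 + 0.2763·93.1250] = 66.8300; exercise value = 74.7500 > continuation, so V_dd = 74.7500 (exercise)
Node u (S = 150): continuation = e^(−0.06)·[0.7237·2.6023 + 0.2763·31.0000] = 9.8409; exercise value = 0.0000 ≤ continuation, so V_u = 9.8409
Node d (S = 87.5): continuation = e^(−0.06)·[0.7237·31.0000 + 0.2763·74.7500] = 40.5800; exercise value = 48.5000 > continuation, so V_d = 48.5000 (exercise)
Node 0 (S = 125): continuation = e^(−0.06)·[0.7237·9.8409 + 0.2763·48.5000] = 19.3282; exercise value = 11.0000 ≤ continuation, so V_0 = 19.3282

£19.33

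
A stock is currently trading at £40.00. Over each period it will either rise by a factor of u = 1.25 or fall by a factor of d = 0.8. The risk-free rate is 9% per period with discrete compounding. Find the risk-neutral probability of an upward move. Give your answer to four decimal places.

Risk-neutral probability p = (1 + 0.09 − 0.8)/(1.25 − 0.8) = 0.2900/0.4500 = 0.6444

p = 0.6444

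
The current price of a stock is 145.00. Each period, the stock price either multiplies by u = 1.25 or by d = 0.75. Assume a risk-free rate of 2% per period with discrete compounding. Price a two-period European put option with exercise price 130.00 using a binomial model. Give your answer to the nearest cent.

9.85

Risk-neutral probability p = (1 + 0.02 − 0.75)/(1.25 − 0.75) = 0.2700/0.5000 = 0.5400
Terminal stock prices: S_uu = 226.6, S_ud = 135.9, S_dd = 81.56
Terminal payoffs (K − S): max(-96.56, 0) = 0, max(-5.938, 0) = 0, max(48.44, 0) = 48.44
Node u (S = 181.2): V_u = 1/1.02·[0.5400·0.0000 + 0.4600·0.0000] = 0.0000
Node d (S = 108.8): V_d = 1/1.02·[0.5400·0.0000 + 0.4600·48.4375] = 21.8444
Node 0 (S = 145): V_0 = 1/1.02·[0.5400·0.0000 + 0.4600·21.8444] = 9.8514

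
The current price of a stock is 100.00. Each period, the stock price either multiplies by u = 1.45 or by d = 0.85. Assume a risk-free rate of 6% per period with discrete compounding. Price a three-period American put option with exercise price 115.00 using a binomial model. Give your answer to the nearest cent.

Risk-neutral probability p = (1 + 0.06 − 0.85)/(1.45 − 0.85) = 0.2100/0.6000 = 0.3500
Terminal stock prices: S_uuu = 304.9, S_uud = 178.7, S_udd = 104.8, S_ddd = 61.41
Terminal payoffs (K − S): max(-189.9, 0) = 0, max(-63.71, 0) = 0, max(10.24, 0) = 10.24, max(53.59, 0) = 53.59
Node uu (S = 210.2): continuation = 1/1.06·[0.3500·0.0000 + 0.6500·0.0000] = 0.0000; exercise value = 0.0000 ≤ continuation, so V_uu = 0.0000
Node ud (S = 123.2): continuation = 1/1.06·[0.3500·0.0000 + 0.6500·10.2375] = 6.2777; exercise value = 0.0000 ≤ continuation, so V_ud = 6.2777
Node dd (S = 72.25): continuation = 1/1.06·[0.3500·10.2375 + 0.6500·53.5875] = 36.2406; exercise value = 42.7500 > continuation, so V_dd = 42.7500 (exercise)
Node u (S = 145): continuation = 1/1.06·[0.3500·0.0000 + 0.6500·6.2777] = 3.8495; exercise value = 0.0000 ≤ continuation, so V_u = 3.8495
Node d (S = 85): continuation = 1/1.06·[0.3500·6.2777 + 0.6500·42.7500] = 28.2875; exercise value = 30.0000 > continuation, so V_d = 30.0000 (exercise)
Node 0 (S = 100): continuation = 1/1.06·[0.3500·3.8495 + 0.6500·30.0000] = 19.6673; exercise value = 15.0000 ≤ continuation, so V_0 = 19.6673

19.67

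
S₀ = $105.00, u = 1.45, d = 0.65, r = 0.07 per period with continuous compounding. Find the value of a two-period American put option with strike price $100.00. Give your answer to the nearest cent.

Risk-neutral probability p = (e^0.07 − 0.65)/(1.45 − 0.65) = 0.4225/0.8000 = 0.5281
Terminal stock prices: S_uu = 220.8, S_ud = 98.96, S_dd = 44.36
Terminal payoffs (K − S): max(-120.8, 0) = 0, max(1.037, 0) = 1.037, max(55.64, 0) = 55.64
Node u (S = 152.2): continuation = e^(−0.07)·[0.5281·0.0000 + 0.4719·1.0375] = 0.4565; exercise value = 0.0000 ≤ continuation, so V_u = 0.4565
Node d (S = 68.25): continuation = e^(−0.07)·[0.5281·1.0375 + 0.4719·55.6375] = 24.9894; exercise value = 31.7500 > continuation, so V_d = 31.7500 (exercise)
Node 0 (S = 105): continuation = e^(−0.07)·[0.5281·0.4565 + 0.4719·31.7500] = 14.1936; exercise value = 0.0000 ≤ continuation, so V_0 = 14.1936

$14.19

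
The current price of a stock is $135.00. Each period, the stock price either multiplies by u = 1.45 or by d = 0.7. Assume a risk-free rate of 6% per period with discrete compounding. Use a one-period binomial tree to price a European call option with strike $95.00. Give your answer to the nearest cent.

Risk-neutral probability p = (1 + 0.06 − 0.7)/(1.45 − 0.7) = 0.3600/0.7500 = 0.4800
Terminal stock prices: S_u = 195.8, S_d = 94.5
Terminal payoffs (S − K): max(100.8, 0) = 100.8, max(-0.5, 0) = 0
Node 0 (S = 135): V_0 = 1/1.06·[0.4800·100.7500 + 0.5200·0.0000] = 45.6226

$45.62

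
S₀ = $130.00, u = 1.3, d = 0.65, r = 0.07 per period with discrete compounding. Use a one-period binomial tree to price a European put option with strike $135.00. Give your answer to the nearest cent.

Risk-neutral probability p = (1 + 0.07 − 0.65)/(1.3 − 0.65) = 0.4200/0.6500 = 0.6462
Terminal stock prices: S_u = 169, S_d = 84.5
Terminal payoffs (K − S): max(-34, 0) = 0, max(50.5, 0) = 50.5
Node 0 (S = 130): V_0 = 1/1.07·[0.6462·0.0000 + 0.3538·50.5000] = 16.7002

$16.70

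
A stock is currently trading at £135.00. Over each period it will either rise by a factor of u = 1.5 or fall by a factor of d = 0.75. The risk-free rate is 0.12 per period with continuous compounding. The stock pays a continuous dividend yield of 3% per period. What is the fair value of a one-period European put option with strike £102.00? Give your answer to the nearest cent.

£0.36

Per-period risk-free factor R = e^0.12 = 1.1275; dividend-adjusted growth = e^(0.12−0.03) = 1.0942.
Risk-neutral probability p = (1.0942 − 0.75)/(1.5 − 0.75) = 0.3442/0.7500 = 0.4589
Terminal stock prices: S_u = 202.5, S_d = 101.2
Terminal payoffs (K − S): max(-100.5, 0) = 0, max(0.75, 0) = 0.75
Node 0 (S = 135): V_0 = e^(−0.12)·[0.4589·0.0000 + 0.5411·0.7500] = 0.3599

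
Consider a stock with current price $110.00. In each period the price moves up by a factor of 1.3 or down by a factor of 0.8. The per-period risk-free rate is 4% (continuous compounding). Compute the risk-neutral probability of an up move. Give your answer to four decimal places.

p = 0.4816

Risk-neutral probability p = (e^0.04 − 0.8)/(1.3 − 0.8) = 0.2408/0.5000 = 0.4816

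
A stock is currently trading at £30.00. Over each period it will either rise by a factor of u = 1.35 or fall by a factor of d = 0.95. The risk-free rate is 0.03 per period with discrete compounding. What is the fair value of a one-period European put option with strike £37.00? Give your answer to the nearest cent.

£6.60

Risk-neutral probability p = (1 + 0.03 − 0.95)/(1.35 − 0.95) = 0.0800/0.4000 = 0.2000
Terminal stock prices: S_u = 40.5, S_d = 28.5
Terminal payoffs (K − S): max(-3.5, 0) = 0, max(8.5, 0) = 8.5
Node 0 (S = 30): V_0 = 1/1.03·[0.2000·0.0000 + 0.8000·8.5000] = 6.6019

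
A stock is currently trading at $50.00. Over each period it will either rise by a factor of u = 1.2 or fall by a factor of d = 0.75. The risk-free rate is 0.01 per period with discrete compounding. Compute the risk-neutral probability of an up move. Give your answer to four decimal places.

Risk-neutral probability p = (1 + 0.01 − 0.75)/(1.2 − 0.75) = 0.2600/0.4500 = 0.5778

p = 0.5778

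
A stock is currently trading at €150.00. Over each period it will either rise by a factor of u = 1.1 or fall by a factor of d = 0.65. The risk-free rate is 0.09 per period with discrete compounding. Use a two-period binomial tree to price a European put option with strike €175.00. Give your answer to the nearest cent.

Risk-neutral probability p = (1 + 0.09 − 0.65)/(1.1 − 0.65) = 0.4400/0.4500 = 0.9778
Terminal stock prices: S_uu = 181.5, S_ud = 107.2, S_dd = 63.38
Terminal payoffs (K − S): max(-6.5, 0) = 0, max(67.75, 0) = 67.75, max(111.6, 0) = 111.6
Node u (S = 165): V_u = 1/1.09·[0.9778·0.0000 + 0.0222·67.7500] = 1.3812
Node d (S = 97.5): V_d = 1/1.09·[0.9778·67.7500 + 0.0222·111.6250] = 63.0505
Node 0 (S = 150): V_0 = 1/1.09·[0.9778·1.3812 + 0.0222·63.0505] = 2.5245

€2.52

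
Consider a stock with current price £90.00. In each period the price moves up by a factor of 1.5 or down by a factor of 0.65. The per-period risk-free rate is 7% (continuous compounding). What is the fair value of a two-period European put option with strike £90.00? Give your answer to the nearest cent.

Risk-neutral probability p = (e^0.07 − 0.65)/(1.5 − 0.65) = 0.4225/0.8500 = 0.4971
Terminal stock prices: S_uu = 202.5, S_ud = 87.75, S_dd = 38.03
Terminal payoffs (K − S): max(-112.5, 0) = 0, max(2.25, 0) = 2.25, max(51.97, 0) = 51.97
Node u (S = 135): V_u = e^(−0.07)·[0.4971·0.0000 + 0.5029·2.2500] = 1.0551
Node d (S = 58.5): V_d = e^(−0.07)·[0.4971·2.2500 + 0.5029·51.9750] = 25.4154
Node 0 (S = 90): V_0 = e^(−0.07)·[0.4971·1.0551 + 0.5029·25.4154] = 12.4071

£12.41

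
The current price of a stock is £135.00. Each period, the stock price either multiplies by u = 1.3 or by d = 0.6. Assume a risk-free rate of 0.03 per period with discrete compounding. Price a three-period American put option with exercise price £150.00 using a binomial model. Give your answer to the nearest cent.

£37.57

Risk-neutral probability p = (1 + 0.03 − 0.6)/(1.3 − 0.6) = 0.4300/0.7000 = 0.6143
Terminal stock prices: S_uuu = 296.6, S_uud = 136.9, S_udd = 63.18, S_ddd = 29.16
Terminal payoffs (K − S): max(-146.6, 0) = 0, max(13.11, 0) = 13.11, max(86.82, 0) = 86.82, max(120.8, 0) = 120.8
Node uu (S = 228.2): continuation = 1/1.03·[0.6143·0.0000 + 0.3857·13.1100] = 4.9094; exercise value = 0.0000 ≤ continuation, so V_uu = 4.9094
Node ud (S = 105.3): continuation = 1/1.03·[0.6143·13.1100 + 0.3857·86.8200] = 40.3311; exercise value = 44.7000 > continuation, so V_ud = 44.7000 (exercise)
Node dd (S = 48.6): continuation = 1/1.03·[0.6143·86.8200 + 0.3857·120.8400] = 97.0311; exercise value = 101.4000 > continuation, so V_dd = 101.4000 (exercise)
Node u (S = 175.5): continuation = 1/1.03·[0.6143·4.9094 + 0.3857·44.7000] = 19.6672; exercise value = 0.0000 ≤ continuation, so V_u = 19.6672
Node d (S = 81): continuation = 1/1.03·[0.6143·44.7000 + 0.3857·101.4000] = 64.6311; exercise value = 69.0000 > continuation, so V_d = 69.0000 (exercise)
Node 0 (S = 135): continuation = 1/1.03·[0.6143·19.6672 + 0.3857·69.0000] = 37.5685; exercise value = 15.0000 ≤ continuation, so V_0 = 37.5685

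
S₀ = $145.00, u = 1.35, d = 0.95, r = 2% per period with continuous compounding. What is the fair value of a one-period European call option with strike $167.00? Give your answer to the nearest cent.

$4.95

Risk-neutral probability p = (e^0.02 − 0.95)/(1.35 − 0.95) = 0.0702/0.4000 = 0.1755
Terminal stock prices: S_u = 195.8, S_d = 137.8
Terminal payoffs (S − K): max(28.75, 0) = 28.75, max(-29.25, 0) = 0
Node 0 (S = 145): V_0 = e^(−0.02)·[0.1755·28.7500 + 0.8245·0.0000] = 4.9458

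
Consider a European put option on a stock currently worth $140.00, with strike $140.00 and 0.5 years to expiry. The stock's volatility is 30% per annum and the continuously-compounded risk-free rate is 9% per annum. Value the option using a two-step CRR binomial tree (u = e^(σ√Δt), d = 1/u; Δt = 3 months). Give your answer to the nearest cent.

CRR parameters: u = e^(σ√Δt) = e^(0.3·√0.25) = 1.1618, d = 1/u = 0.8607
Per-period rate: rΔt = 0.09·0.25 = 0.0225, so R = e^0.0225 = 1.0228
Risk-neutral probability p = (e^0.0225 − 0.8607)/(1.1618 − 0.8607) = 0.1620/0.3011 = 0.5381
Terminal stock prices: S_uu = 189, S_ud = 140, S_dd = 103.7
Terminal payoffs (K − S): max(-48.98, 0) = 0, max(0, 0) = 0, max(36.29, 0) = 36.29
Node u (S = 162.7): V_u = e^(−0.0225)·[0.5381·0.0000 + 0.4619·0.0000] = 0.0000
Node d (S = 120.5): V_d = e^(−0.0225)·[0.5381·0.0000 + 0.4619·36.2854] = 16.3861
Node 0 (S = 140): V_0 = e^(−0.0225)·[0.5381·0.0000 + 0.4619·16.3861] = 7.3997

$7.40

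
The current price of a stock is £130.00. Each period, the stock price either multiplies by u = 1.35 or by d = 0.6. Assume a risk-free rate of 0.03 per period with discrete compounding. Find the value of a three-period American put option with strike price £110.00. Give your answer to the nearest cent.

Risk-neutral probability p = (1 + 0.03 − 0.6)/(1.35 − 0.6) = 0.4300/0.7500 = 0.5733
Terminal stock prices: S_uuu = 319.8, S_uud = 142.2, S_udd = 63.18, S_ddd = 28.08
Terminal payoffs (K − S): max(-209.8, 0) = 0, max(-32.16, 0) = 0, max(46.82, 0) = 46.82, max(81.92, 0) = 81.92
Node uu (S = 236.9): continuation = 1/1.03·[0.5733·0.0000 + 0.4267·0.0000] = 0.0000; exercise value = 0.0000 ≤ continuation, so V_uu = 0.0000
Node ud (S = 105.3): continuation = 1/1.03·[0.5733·0.0000 + 0.4267·46.8200] = 19.3947; exercise value = 4.7000 ≤ continuation, so V_ud = 19.3947
Node dd (S = 46.8): continuation = 1/1.03·[0.5733·46.8200 + 0.4267·81.9200] = 59.9961; exercise value = 63.2000 > continuation, so V_dd = 63.2000 (exercise)
Node u (S = 175.5): continuation = 1/1.03·[0.5733·0.0000 + 0.4267·19.3947] = 8.0340; exercise value = 0.0000 ≤ continuation, so V_u = 8.0340
Node d (S = 78): continuation = 1/1.03·[0.5733·19.3947 + 0.4267·63.2000] = 36.9757; exercise value = 32.0000 ≤ continuation, so V_d = 36.9757
Node 0 (S = 130): continuation = 1/1.03·[0.5733·8.0340 + 0.4267·36.9757] = 19.7888; exercise value = 0.0000 ≤ continuation, so V_0 = 19.7888

£19.79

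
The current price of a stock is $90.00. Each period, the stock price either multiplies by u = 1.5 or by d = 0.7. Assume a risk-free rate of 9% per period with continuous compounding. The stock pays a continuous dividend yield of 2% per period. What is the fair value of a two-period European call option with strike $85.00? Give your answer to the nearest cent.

$25.23

Per-period risk-free factor R = e^0.09 = 1.0942; dividend-adjusted growth = e^(0.09−0.02) = 1.0725.
Risk-neutral probability p = (1.0725 − 0.7)/(1.5 − 0.7) = 0.3725/0.8000 = 0.4656
Terminal stock prices: S_uu = 202.5, S_ud = 94.5, S_dd = 44.1
Terminal payoffs (S − K): max(117.5, 0) = 117.5, max(9.5, 0) = 9.5, max(-40.9, 0) = 0
Node u (S = 135): V_u = e^(−0.09)·[0.4656·117.5000 + 0.5344·9.5000] = 54.6427
Node d (S = 63): V_d = e^(−0.09)·[0.4656·9.5000 + 0.5344·0.0000] = 4.0428
Node 0 (S = 90): V_0 = e^(−0.09)·[0.4656·54.6427 + 0.5344·4.0428] = 25.2281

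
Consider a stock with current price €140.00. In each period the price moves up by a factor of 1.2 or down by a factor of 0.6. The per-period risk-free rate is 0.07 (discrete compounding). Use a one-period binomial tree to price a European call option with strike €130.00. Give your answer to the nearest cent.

€27.82

Risk-neutral probability p = (1 + 0.07 − 0.6)/(1.2 − 0.6) = 0.4700/0.6000 = 0.7833
Terminal stock prices: S_u = 168, S_d = 84
Terminal payoffs (S − K): max(38, 0) = 38, max(-46, 0) = 0
Node 0 (S = 140): V_0 = 1/1.07·[0.7833·38.0000 + 0.2167·0.0000] = 27.8193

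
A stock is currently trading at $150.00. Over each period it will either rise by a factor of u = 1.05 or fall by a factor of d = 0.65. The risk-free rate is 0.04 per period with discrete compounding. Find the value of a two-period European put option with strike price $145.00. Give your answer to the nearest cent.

$1.97

Risk-neutral probability p = (1 + 0.04 − 0.65)/(1.05 − 0.65) = 0.3900/0.4000 = 0.9750
Terminal stock prices: S_uu = 165.4, S_ud = 102.4, S_dd = 63.38
Terminal payoffs (K − S): max(-20.38, 0) = 0, max(42.62, 0) = 42.62, max(81.62, 0) = 81.62
Node u (S = 157.5): V_u = 1/1.04·[0.9750·0.0000 + 0.0250·42.6250] = 1.0246
Node d (S = 97.5): V_d = 1/1.04·[0.9750·42.6250 + 0.0250·81.6250] = 41.9231
Node 0 (S = 150): V_0 = 1/1.04·[0.9750·1.0246 + 0.0250·41.9231] = 1.9684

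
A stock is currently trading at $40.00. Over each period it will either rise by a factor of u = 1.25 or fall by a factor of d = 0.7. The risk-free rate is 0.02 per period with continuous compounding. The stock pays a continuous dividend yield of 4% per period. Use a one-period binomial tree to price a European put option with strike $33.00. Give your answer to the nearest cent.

$2.40

Per-period risk-free factor R = e^0.02 = 1.0202; dividend-adjusted growth = e^(0.02−0.04) = 0.9802.
Risk-neutral probability p = (0.9802 − 0.7)/(1.25 − 0.7) = 0.2802/0.5500 = 0.5095
Terminal stock prices: S_u = 50, S_d = 28
Terminal payoffs (K − S): max(-17, 0) = 0, max(5, 0) = 5
Node 0 (S = 40): V_0 = e^(−0.02)·[0.5095·0.0000 + 0.4905·5.0000] = 2.4042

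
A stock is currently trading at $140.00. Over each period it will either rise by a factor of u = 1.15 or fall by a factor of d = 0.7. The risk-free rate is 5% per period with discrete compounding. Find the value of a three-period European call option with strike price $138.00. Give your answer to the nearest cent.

$30.45

Risk-neutral probability p = (1 + 0.05 − 0.7)/(1.15 − 0.7) = 0.3500/0.4500 = 0.7778
Terminal stock prices: S_uuu = 212.9, S_uud = 129.6, S_udd = 78.89, S_ddd = 48.02
Terminal payoffs (S − K): max(74.92, 0) = 74.92, max(-8.395, 0) = 0, max(-59.11, 0) = 0, max(-89.98, 0) = 0
Node uu (S = 185.1): V_uu = 1/1.05·[0.7778·74.9225 + 0.2222·0.0000] = 55.4981
Node ud (S = 112.7): V_ud = 1/1.05·[0.7778·0.0000 + 0.2222·0.0000] = 0.0000
Node dd (S = 68.6): V_dd = 1/1.05·[0.7778·0.0000 + 0.2222·0.0000] = 0.0000
Node u (S = 161): V_u = 1/1.05·[0.7778·55.4981 + 0.2222·0.0000] = 41.1097
Node d (S = 98): V_d = 1/1.05·[0.7778·0.0000 + 0.2222·0.0000] = 0.0000
Node 0 (S = 140): V_0 = 1/1.05·[0.7778·41.1097 + 0.2222·0.0000] = 30.4517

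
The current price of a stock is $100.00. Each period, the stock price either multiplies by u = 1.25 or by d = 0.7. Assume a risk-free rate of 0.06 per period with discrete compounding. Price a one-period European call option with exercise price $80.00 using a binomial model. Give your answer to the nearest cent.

Risk-neutral probability p = (1 + 0.06 − 0.7)/(1.25 − 0.7) = 0.3600/0.5500 = 0.6545
Terminal stock prices: S_u = 125, S_d = 70
Terminal payoffs (S − K): max(45, 0) = 45, max(-10, 0) = 0
Node 0 (S = 100): V_0 = 1/1.06·[0.6545·45.0000 + 0.3455·0.0000] = 27.7873

$27.79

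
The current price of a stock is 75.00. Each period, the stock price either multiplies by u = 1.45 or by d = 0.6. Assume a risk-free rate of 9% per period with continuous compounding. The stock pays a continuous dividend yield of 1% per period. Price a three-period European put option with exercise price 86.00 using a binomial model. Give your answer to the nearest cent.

Per-period risk-free factor R = e^0.09 = 1.0942; dividend-adjusted growth = e^(0.09−0.01) = 1.0833.
Risk-neutral probability p = (1.0833 − 0.6)/(1.45 − 0.6) = 0.4833/0.8500 = 0.5686
Terminal stock prices: S_uuu = 228.6, S_uud = 94.61, S_udd = 39.15, S_ddd = 16.2
Terminal payoffs (K − S): max(-142.6, 0) = 0, max(-8.612, 0) = 0, max(46.85, 0) = 46.85, max(69.8, 0) = 69.8
Node uu (S = 157.7): V_uu = e^(−0.09)·[0.5686·0.0000 + 0.4314·0.0000] = 0.0000
Node ud (S = 65.25): V_ud = e^(−0.09)·[0.5686·0.0000 + 0.4314·46.8500] = 18.4727
Node dd (S = 27): V_dd = e^(−0.09)·[0.5686·46.8500 + 0.4314·69.8000] = 51.8667
Node u (S = 108.8): V_u = e^(−0.09)·[0.5686·0.0000 + 0.4314·18.4727] = 7.2837
Node d (S = 45): V_d = e^(−0.09)·[0.5686·18.4727 + 0.4314·51.8667] = 30.0499
Node 0 (S = 75): V_0 = e^(−0.09)·[0.5686·7.2837 + 0.4314·30.0499] = 15.6334

15.63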